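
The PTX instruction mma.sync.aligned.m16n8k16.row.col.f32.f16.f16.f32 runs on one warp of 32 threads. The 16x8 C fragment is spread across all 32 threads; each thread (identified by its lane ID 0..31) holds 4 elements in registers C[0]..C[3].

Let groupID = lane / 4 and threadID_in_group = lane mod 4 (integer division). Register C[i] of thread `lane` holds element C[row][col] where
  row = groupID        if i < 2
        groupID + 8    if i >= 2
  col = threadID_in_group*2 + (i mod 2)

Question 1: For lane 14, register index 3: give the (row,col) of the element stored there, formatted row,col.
14: G=3,T=2
[3] (3+8,2*2+1) = (11,5)

11,5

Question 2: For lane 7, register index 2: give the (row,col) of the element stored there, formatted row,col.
9,6

lane 7⇒7/4=1, 7 mod 4=3
i=2  r:1+8⇒9  c:2·3+0⇒6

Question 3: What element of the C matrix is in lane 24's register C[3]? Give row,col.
14,1

lane 24→24/4=6, 24 mod 4=0
i=3  r:6+8→14  c:2·0+1→1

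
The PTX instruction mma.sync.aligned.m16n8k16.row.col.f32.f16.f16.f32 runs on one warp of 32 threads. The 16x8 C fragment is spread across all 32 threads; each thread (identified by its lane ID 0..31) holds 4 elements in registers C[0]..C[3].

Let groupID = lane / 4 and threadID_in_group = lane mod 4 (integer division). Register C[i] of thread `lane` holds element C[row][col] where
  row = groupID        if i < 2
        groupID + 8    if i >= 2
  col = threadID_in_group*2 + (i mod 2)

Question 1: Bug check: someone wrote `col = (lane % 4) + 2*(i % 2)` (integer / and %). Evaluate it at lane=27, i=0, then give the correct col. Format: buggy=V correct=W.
buggy=3 correct=6

`(lane % 4) + 2*(i % 2)`[27,0]=>3
27: grp=6,tig=3
[0] (6+0,3*2+0) = (6,6)
col: 3 vs 6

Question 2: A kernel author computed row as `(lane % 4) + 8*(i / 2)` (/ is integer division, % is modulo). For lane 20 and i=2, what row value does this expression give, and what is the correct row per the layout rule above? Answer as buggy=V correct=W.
`(lane % 4) + 8*(i / 2)`[20,2]→8
lane 20→20/4=5, 20 mod 4=0
i=2  r:5+8→13  c:2·0+0→0
row: 8 vs 13

buggy=8 correct=13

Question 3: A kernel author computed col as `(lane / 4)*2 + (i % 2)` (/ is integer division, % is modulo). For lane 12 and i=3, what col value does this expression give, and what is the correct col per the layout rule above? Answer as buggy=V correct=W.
`(lane / 4)*2 + (i % 2)`[12,3]→7
L=12→G=12>>2=3, T=12&3=0
[3]→row 3+8=11  col 0·2+1=1
col: 7 vs 1

buggy=7 correct=1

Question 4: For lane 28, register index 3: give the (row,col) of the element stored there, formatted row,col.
15,1

lane 28: gid=7 (28/4), tid=0 (28%4)
i=3: r=7+8=15, c=0*2+1=1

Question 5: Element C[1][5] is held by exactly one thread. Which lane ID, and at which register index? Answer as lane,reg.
6,1

r:1=>grp=1,rB=0  c:5=>tig=2,lo=1
L=1*4+2=6  i=0*2+1=1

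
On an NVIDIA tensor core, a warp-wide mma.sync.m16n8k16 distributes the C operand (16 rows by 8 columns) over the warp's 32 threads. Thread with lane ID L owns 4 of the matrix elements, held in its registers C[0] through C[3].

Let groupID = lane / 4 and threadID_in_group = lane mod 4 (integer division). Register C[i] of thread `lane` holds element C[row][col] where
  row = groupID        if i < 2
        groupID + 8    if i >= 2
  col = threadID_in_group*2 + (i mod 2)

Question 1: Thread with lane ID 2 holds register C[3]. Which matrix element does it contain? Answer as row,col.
L=2->g=2>>2=0, t=2&3=2
[3]->row 0+8=8  col 2·2+1=5

8,5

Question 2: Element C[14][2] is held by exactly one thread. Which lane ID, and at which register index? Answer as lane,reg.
25,2

r:14=>grp=6,rB=1  c:2=>tig=1,lo=0
L=6*4+1=25  i=1*2+0=2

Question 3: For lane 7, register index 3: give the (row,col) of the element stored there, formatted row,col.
9,7

lane 7: gid=1 (7/4), tid=3 (7%4)
i=3: r=1+8=9, c=3*2+1=7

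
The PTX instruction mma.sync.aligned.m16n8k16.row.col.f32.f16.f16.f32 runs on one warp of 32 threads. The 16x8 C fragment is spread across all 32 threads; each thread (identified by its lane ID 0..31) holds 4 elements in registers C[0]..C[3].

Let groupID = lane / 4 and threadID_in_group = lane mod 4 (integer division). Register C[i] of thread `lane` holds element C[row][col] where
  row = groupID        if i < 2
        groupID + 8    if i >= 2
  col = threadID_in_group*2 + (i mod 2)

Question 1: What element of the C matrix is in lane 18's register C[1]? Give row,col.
lane 18⇒18/4=4, 18 mod 4=2
i=1  r:4+0⇒4  c:2·2+1⇒5

4,5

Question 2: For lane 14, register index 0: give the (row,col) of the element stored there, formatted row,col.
lane 14: gr=3 (14/4), th=2 (14%4)
i=0: r=3+0=3, c=2*2+0=4

3,4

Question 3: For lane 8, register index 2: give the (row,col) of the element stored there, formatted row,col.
lane 8: gr=2 (8/4), th=0 (8%4)
i=2: r=2+8=10, c=0*2+0=0

10,0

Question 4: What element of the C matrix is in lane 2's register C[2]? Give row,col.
L=2->gid=2>>2=0, tid=2&3=2
[2]->row 0+8=8  col 2·2+0=4

8,4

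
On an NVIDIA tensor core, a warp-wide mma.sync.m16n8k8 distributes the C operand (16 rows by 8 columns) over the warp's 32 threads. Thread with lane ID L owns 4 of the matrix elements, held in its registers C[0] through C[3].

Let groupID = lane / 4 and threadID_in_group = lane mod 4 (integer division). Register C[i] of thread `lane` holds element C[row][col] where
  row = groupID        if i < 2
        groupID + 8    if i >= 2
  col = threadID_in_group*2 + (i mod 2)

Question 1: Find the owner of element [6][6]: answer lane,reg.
r=6->g=6,rb=0  c=6->t=3,b0=0
L=6*4+3=27  i=0*2+0=0

27,0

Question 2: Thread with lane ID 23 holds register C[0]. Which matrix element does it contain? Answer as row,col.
23: gid=5,tid=3
[0] (5+0,3*2+0) = (5,6)

5,6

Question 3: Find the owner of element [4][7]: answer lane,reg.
r:4=>grp=4,rB=0  c:7=>tig=3,lo=1
L=4*4+3=19  i=0*2+1=1

19,1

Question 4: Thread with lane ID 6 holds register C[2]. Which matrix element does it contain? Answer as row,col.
9,4

L=6->gid=6>>2=1, tid=6&3=2
[2]->row 1+8=9  col 2·2+0=4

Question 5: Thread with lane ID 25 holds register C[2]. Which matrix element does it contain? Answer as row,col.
25: gid=6,tid=1
[2] (6+8,1*2+0) = (14,2)

14,2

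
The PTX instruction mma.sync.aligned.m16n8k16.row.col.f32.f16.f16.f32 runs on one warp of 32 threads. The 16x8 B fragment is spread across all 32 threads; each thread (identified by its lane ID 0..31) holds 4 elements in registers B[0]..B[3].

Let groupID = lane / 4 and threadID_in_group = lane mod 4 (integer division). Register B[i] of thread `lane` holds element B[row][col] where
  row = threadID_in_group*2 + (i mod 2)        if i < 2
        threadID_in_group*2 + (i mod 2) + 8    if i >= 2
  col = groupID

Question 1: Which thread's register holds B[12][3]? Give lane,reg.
c=3→G=3  r=12→rhi=1,T=2,p=0
L=3*4+2=14  i=1*2+0=2

14,2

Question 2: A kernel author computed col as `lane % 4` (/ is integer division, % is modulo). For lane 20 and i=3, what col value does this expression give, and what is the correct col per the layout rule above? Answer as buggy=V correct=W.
`lane % 4`[20,3]=>0
lane 20=>20/4=5, 20 mod 4=0
i=3  r:2·0+1+8=>9  c:5
col: 0 vs 5

buggy=0 correct=5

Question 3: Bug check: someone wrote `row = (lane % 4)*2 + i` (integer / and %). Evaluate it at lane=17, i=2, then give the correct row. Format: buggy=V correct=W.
buggy=4 correct=10

`(lane % 4)*2 + i`[17,2]=>4
lane 17: grp=4 (17/4), tig=1 (17%4)
i=2: r=1*2+0+8=10, c=grp=4
row: 4 vs 10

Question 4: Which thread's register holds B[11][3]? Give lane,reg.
13,3

c:3=>grp=3  r:11=>rB=1,tig=1,lo=1
L=3*4+1=13  i=1*2+1=3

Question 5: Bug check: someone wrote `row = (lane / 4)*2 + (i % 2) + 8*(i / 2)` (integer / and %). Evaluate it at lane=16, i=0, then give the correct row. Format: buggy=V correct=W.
`(lane / 4)*2 + (i % 2) + 8*(i / 2)`[16,0]⇒8
L=16⇒gr=16>>2=4, th=16&3=0
[0]⇒row 0·2+0+0=0  col gr=4
row: 8 vs 0

buggy=8 correct=0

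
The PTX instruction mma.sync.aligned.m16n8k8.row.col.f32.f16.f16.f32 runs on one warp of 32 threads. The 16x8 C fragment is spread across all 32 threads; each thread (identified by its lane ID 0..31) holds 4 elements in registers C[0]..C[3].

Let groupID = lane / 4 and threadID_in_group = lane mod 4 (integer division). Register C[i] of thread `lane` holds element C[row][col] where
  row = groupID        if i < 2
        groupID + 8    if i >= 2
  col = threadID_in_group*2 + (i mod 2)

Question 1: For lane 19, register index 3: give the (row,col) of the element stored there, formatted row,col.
12,7

lane 19→19/4=4, 19 mod 4=3
i=3  r:4+8→12  c:2·3+1→7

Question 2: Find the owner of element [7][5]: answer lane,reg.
r:7=>grp=7,rB=0  c:5=>tig=2,lo=1
L=7*4+2=30  i=0*2+1=1

30,1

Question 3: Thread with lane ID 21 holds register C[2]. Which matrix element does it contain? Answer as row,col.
13,2

21: gid=5,tid=1
[2] (5+8,1*2+0) = (13,2)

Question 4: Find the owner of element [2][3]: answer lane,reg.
r=2⇒gr=2,Rb=0  c=3⇒th=1,odd=1
L=2*4+1=9  i=0*2+1=1

9,1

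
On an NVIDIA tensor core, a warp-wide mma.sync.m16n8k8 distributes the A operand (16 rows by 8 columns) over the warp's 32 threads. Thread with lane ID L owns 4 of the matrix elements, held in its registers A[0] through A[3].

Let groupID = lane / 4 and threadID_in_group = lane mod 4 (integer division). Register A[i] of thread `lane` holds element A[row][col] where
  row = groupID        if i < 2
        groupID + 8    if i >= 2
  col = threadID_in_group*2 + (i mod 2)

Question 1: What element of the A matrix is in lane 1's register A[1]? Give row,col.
0,3

lane 1: g=0 (1/4), t=1 (1%4)
i=1: r=0+0=0, c=1*2+1=3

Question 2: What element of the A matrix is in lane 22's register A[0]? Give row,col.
22: gr=5,th=2
[0] (5+0,2*2+0) = (5,4)

5,4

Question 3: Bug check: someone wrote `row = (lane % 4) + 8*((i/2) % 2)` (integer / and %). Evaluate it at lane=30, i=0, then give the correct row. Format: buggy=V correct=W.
buggy=2 correct=7

`(lane % 4) + 8*((i/2) % 2)`[30,0]=>2
lane 30: grp=7 (30/4), tig=2 (30%4)
i=0: r=7+0=7, c=2*2+0=4
row: 2 vs 7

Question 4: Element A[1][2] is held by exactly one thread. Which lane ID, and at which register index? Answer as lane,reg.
r=1->g=1,rb=0  c=2->t=1,b0=0
L=1*4+1=5  i=0*2+0=0

5,0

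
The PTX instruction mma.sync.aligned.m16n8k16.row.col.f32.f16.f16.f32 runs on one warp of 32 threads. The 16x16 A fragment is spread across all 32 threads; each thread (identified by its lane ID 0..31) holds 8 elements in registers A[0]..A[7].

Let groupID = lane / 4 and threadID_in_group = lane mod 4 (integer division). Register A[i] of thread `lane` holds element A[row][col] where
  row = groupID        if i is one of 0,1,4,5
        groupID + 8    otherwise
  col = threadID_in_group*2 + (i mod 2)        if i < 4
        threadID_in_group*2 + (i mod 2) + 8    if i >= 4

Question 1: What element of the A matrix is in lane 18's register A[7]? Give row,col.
12,13

lane 18=>18/4=4, 18 mod 4=2
i=7  r:4+8=>12  c:2·2+1+8=>13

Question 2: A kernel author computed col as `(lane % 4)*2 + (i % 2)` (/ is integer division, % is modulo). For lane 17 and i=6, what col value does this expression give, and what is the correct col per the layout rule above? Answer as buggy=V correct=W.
`(lane % 4)*2 + (i % 2)`[17,6]⇒2
lane 17: gr=4 (17/4), th=1 (17%4)
i=6: r=4+8=12, c=1*2+0+8=10
col: 2 vs 10

buggy=2 correct=10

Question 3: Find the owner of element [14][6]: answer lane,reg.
r=14⇒gr=6,Rb=1  c=6⇒Cb=0,th=3,odd=0
L=6*4+3=27  i=0*4+1*2+0=2

27,2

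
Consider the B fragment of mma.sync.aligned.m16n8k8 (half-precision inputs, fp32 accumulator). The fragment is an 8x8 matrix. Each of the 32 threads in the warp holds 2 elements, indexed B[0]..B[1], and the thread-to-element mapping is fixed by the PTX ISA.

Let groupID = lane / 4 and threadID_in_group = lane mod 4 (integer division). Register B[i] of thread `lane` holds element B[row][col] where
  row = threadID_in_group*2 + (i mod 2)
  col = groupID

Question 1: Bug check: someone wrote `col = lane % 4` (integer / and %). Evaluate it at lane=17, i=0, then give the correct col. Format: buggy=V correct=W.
buggy=1 correct=4

`lane % 4`[17,0]⇒1
lane 17⇒17/4=4, 17 mod 4=1
i=0  r:2·1+0⇒2  c:4
col: 1 vs 4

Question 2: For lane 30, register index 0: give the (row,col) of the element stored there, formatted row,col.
4,7

30: g=7,t=2
[0] (2*2+0,7) = (4,7)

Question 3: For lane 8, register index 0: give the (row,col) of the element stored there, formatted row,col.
0,2

8: G=2,T=0
[0] (0*2+0,2) = (0,2)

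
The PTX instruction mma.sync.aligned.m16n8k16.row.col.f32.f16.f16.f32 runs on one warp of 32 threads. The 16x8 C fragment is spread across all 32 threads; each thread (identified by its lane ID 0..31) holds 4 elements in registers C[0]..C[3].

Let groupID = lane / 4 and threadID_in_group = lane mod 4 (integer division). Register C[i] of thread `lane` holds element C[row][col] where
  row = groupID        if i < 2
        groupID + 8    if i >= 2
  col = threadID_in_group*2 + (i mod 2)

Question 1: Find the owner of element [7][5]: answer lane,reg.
r=7⇒gr=7,Rb=0  c=5⇒th=2,odd=1
L=7*4+2=30  i=0*2+1=1

30,1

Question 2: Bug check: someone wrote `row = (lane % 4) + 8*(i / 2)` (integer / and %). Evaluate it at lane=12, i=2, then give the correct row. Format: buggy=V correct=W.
`(lane % 4) + 8*(i / 2)`[12,2]=>8
L=12=>grp=12>>2=3, tig=12&3=0
[2]=>row 3+8=11  col 0·2+0=0
row: 8 vs 11

buggy=8 correct=11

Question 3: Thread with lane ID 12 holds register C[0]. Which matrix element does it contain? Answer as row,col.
lane 12: g=3 (12/4), t=0 (12%4)
i=0: r=3+0=3, c=0*2+0=0

3,0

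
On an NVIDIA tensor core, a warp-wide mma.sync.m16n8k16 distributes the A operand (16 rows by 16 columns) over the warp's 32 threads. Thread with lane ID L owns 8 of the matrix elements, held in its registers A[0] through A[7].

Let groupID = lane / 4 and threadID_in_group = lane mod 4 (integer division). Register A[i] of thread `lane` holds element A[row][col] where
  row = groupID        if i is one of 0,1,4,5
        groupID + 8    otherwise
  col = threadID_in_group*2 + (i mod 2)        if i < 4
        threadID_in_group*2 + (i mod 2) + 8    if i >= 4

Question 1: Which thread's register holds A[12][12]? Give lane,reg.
r=12⇒gr=4,Rb=1  c=12⇒Cb=1,th=2,odd=0
L=4*4+2=18  i=1*4+1*2+0=6

18,6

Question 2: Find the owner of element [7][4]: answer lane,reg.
30,0

r=7⇒gr=7,Rb=0  c=4⇒Cb=0,th=2,odd=0
L=7*4+2=30  i=0*4+0*2+0=0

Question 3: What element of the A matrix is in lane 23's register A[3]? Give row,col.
23: gr=5,th=3
[3] (5+8,3*2+1+0) = (13,7)

13,7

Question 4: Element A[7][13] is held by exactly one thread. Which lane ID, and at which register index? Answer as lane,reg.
r=7→G=7,rhi=0  c=13→chi=1,T=2,p=1
L=7*4+2=30  i=1*4+0*2+1=5

30,5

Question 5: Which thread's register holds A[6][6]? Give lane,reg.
r:6=>grp=6,rB=0  c:6=>cB=0,tig=3,lo=0
L=6*4+3=27  i=0*4+0*2+0=0

27,0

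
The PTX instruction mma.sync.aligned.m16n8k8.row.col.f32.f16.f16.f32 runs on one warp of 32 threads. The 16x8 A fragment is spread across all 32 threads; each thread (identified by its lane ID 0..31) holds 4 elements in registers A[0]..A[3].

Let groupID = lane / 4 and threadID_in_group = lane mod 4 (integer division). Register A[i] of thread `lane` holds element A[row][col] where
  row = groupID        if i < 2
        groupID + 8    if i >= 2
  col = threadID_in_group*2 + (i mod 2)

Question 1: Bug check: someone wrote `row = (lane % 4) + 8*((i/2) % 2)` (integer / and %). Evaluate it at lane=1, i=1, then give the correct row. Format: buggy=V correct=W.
`(lane % 4) + 8*((i/2) % 2)`[1,1]->1
lane 1->1/4=0, 1 mod 4=1
i=1  r:0+0->0  c:2·1+1->3
row: 1 vs 0

buggy=1 correct=0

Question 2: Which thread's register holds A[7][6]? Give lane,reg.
r=7⇒gr=7,Rb=0  c=6⇒th=3,odd=0
L=7*4+3=31  i=0*2+0=0

31,0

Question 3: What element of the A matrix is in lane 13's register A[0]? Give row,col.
3,2

lane 13->13/4=3, 13 mod 4=1
i=0  r:3+0->3  c:2·1+0->2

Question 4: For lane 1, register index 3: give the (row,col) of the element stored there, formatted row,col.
8,3

L=1⇒gr=1>>2=0, th=1&3=1
[3]⇒row 0+8=8  col 1·2+1=3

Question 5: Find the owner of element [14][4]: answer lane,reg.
26,2

r=14⇒gr=6,Rb=1  c=4⇒th=2,odd=0
L=6*4+2=26  i=1*2+0=2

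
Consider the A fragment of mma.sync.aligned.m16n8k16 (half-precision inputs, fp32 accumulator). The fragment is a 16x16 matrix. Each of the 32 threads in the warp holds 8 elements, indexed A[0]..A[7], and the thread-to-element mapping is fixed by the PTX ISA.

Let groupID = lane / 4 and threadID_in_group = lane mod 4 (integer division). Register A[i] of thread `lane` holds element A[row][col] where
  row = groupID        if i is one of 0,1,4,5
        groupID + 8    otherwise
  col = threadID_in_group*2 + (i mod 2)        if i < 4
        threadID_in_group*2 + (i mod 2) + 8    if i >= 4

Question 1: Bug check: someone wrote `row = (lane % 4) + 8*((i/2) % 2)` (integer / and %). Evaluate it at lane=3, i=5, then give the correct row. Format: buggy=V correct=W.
`(lane % 4) + 8*((i/2) % 2)`[3,5]->3
L=3->g=3>>2=0, t=3&3=3
[5]->row 0+0=0  col 3·2+1+8=15
row: 3 vs 0

buggy=3 correct=0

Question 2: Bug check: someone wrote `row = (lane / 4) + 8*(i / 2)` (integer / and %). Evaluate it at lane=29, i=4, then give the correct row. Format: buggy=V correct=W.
`(lane / 4) + 8*(i / 2)`[29,4]→23
lane 29: G=7 (29/4), T=1 (29%4)
i=4: r=7+0=7, c=1*2+0+8=10
row: 23 vs 7

buggy=23 correct=7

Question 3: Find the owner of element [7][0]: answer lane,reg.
r=7->g=7,rb=0  c=0->cb=0,t=0,b0=0
L=7*4+0=28  i=0*4+0*2+0=0

28,0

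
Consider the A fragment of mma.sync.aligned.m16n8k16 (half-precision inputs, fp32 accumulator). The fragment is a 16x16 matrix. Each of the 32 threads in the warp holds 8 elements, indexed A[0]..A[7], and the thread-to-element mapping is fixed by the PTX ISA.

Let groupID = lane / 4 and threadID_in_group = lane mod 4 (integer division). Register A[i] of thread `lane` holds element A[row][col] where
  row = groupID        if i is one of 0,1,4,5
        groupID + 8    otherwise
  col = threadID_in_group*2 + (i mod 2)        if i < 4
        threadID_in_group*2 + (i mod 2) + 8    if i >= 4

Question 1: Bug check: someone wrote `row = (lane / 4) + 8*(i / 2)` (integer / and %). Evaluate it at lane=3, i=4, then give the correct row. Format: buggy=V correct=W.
`(lane / 4) + 8*(i / 2)`[3,4]→16
lane 3: G=0 (3/4), T=3 (3%4)
i=4: r=0+0=0, c=3*2+0+8=14
row: 16 vs 0

buggy=16 correct=0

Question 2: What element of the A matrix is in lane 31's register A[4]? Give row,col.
L=31⇒gr=31>>2=7, th=31&3=3
[4]⇒row 7+0=7  col 3·2+0+8=14

7,14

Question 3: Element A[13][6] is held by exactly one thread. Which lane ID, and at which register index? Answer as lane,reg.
r=13⇒gr=5,Rb=1  c=6⇒Cb=0,th=3,odd=0
L=5*4+3=23  i=0*4+1*2+0=2

23,2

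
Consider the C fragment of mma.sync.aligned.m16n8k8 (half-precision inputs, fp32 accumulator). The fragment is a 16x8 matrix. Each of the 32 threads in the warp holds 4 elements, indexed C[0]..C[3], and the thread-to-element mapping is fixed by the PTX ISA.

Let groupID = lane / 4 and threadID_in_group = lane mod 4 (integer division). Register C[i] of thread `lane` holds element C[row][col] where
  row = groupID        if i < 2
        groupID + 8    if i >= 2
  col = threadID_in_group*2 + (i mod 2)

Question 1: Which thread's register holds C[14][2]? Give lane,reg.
r=14⇒gr=6,Rb=1  c=2⇒th=1,odd=0
L=6*4+1=25  i=1*2+0=2

25,2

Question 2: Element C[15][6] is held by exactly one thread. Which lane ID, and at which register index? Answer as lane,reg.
r:15=>grp=7,rB=1  c:6=>tig=3,lo=0
L=7*4+3=31  i=1*2+0=2

31,2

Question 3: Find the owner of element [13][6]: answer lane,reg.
23,2

r=13⇒gr=5,Rb=1  c=6⇒th=3,odd=0
L=5*4+3=23  i=1*2+0=2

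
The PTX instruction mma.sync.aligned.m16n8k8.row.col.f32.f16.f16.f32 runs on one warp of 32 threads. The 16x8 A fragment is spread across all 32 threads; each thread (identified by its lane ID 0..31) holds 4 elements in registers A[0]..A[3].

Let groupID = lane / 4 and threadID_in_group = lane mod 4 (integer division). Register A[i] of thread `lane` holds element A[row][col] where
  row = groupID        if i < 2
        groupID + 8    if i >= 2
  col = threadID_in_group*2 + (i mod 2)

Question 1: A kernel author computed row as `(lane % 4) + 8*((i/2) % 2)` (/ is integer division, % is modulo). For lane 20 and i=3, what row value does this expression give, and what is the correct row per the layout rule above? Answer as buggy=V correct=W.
buggy=8 correct=13

`(lane % 4) + 8*((i/2) % 2)`[20,3]⇒8
lane 20⇒20/4=5, 20 mod 4=0
i=3  r:5+8⇒13  c:2·0+1⇒1
row: 8 vs 13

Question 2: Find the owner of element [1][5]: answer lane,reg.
6,1

r=1→G=1,rhi=0  c=5→T=2,p=1
L=1*4+2=6  i=0*2+1=1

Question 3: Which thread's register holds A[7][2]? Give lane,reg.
r: 7->gid=7,r8=0  c: 2->tid=1,i&1=0
L=7*4+1=29  i=0*2+0=0

29,0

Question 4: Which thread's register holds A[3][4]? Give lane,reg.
r=3⇒gr=3,Rb=0  c=4⇒th=2,odd=0
L=3*4+2=14  i=0*2+0=0

14,0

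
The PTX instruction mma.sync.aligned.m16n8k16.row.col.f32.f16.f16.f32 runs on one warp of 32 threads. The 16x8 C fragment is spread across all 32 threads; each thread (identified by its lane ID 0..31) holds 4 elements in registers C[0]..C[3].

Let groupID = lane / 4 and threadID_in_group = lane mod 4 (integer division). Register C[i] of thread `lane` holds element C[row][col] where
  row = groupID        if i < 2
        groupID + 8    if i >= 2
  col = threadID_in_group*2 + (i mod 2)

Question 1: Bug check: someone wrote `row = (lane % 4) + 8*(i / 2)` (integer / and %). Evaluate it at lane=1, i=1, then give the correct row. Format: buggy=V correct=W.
`(lane % 4) + 8*(i / 2)`[1,1]=>1
L=1=>grp=1>>2=0, tig=1&3=1
[1]=>row 0+0=0  col 1·2+1=3
row: 1 vs 0

buggy=1 correct=0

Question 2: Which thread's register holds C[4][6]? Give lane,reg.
19,0

r: 4->gid=4,r8=0  c: 6->tid=3,i&1=0
L=4*4+3=19  i=0*2+0=0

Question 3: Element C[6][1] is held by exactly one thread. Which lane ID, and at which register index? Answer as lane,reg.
24,1

r=6⇒gr=6,Rb=0  c=1⇒th=0,odd=1
L=6*4+0=24  i=0*2+1=1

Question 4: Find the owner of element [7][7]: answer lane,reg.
r=7->g=7,rb=0  c=7->t=3,b0=1
L=7*4+3=31  i=0*2+1=1

31,1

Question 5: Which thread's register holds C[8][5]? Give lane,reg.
r:8=>grp=0,rB=1  c:5=>tig=2,lo=1
L=0*4+2=2  i=1*2+1=3

2,3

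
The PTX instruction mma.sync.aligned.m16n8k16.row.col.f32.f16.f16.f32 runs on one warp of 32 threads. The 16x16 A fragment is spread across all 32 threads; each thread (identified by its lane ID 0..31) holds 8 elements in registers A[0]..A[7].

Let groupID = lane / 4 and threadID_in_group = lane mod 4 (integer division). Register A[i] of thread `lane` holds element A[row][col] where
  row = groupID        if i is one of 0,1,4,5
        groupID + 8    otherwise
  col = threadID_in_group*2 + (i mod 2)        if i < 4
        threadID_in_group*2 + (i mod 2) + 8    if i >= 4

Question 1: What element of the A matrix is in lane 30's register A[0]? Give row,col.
7,4

30: gr=7,th=2
[0] (7+0,2*2+0+0) = (7,4)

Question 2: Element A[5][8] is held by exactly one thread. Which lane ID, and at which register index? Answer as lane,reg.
r=5→G=5,rhi=0  c=8→chi=1,T=0,p=0
L=5*4+0=20  i=1*4+0*2+0=4

20,4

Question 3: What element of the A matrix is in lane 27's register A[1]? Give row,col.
6,7

L=27⇒gr=27>>2=6, th=27&3=3
[1]⇒row 6+0=6  col 3·2+1+0=7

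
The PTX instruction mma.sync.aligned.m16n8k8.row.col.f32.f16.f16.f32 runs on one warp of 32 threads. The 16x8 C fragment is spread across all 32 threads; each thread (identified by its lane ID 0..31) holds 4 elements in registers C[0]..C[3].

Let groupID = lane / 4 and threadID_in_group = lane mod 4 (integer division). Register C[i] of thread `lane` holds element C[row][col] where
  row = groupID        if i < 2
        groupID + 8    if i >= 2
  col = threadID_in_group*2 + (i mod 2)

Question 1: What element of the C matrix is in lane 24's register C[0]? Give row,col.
6,0

24: gid=6,tid=0
[0] (6+0,0*2+0) = (6,0)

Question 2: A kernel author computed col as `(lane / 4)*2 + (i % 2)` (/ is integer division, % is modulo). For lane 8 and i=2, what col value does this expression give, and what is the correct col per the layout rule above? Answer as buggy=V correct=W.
buggy=4 correct=0

`(lane / 4)*2 + (i % 2)`[8,2]→4
lane 8→8/4=2, 8 mod 4=0
i=2  r:2+8→10  c:2·0+0→0
col: 4 vs 0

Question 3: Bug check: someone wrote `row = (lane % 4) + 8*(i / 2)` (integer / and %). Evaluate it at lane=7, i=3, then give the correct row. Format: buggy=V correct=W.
`(lane % 4) + 8*(i / 2)`[7,3]→11
L=7→G=7>>2=1, T=7&3=3
[3]→row 1+8=9  col 3·2+1=7
row: 11 vs 9

buggy=11 correct=9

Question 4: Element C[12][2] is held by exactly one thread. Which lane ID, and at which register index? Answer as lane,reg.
17,2

r=12⇒gr=4,Rb=1  c=2⇒th=1,odd=0
L=4*4+1=17  i=1*2+0=2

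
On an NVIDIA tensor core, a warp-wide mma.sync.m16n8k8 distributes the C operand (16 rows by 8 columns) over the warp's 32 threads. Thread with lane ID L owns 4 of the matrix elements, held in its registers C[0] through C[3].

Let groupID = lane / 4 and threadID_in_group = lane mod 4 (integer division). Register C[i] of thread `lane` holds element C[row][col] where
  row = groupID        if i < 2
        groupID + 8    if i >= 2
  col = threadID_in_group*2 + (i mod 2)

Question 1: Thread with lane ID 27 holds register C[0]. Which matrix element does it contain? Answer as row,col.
6,6

lane 27: g=6 (27/4), t=3 (27%4)
i=0: r=6+0=6, c=3*2+0=6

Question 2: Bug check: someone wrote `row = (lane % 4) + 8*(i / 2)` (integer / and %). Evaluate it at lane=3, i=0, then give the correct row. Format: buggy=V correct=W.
`(lane % 4) + 8*(i / 2)`[3,0]→3
lane 3→3/4=0, 3 mod 4=3
i=0  r:0+0→0  c:2·3+0→6
row: 3 vs 0

buggy=3 correct=0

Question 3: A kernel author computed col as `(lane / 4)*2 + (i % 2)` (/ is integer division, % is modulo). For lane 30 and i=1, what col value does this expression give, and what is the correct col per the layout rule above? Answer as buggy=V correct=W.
`(lane / 4)*2 + (i % 2)`[30,1]->15
lane 30->30/4=7, 30 mod 4=2
i=1  r:7+0->7  c:2·2+1->5
col: 15 vs 5

buggy=15 correct=5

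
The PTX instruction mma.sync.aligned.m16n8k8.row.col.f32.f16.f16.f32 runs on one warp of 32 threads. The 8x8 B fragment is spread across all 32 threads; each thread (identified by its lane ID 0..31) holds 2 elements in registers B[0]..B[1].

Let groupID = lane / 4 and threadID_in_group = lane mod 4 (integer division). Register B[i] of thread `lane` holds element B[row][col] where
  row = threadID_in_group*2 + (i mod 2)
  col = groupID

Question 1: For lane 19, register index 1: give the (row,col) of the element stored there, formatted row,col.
19: G=4,T=3
[1] (3*2+1,4) = (7,4)

7,4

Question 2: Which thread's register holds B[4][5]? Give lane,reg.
c=5->g=5  r=4->t=2,b0=0
L=5*4+2=22  i=0=0

22,0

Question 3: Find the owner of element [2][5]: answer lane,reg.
21,0

c:5=>grp=5  r:2=>tig=1,lo=0
L=5*4+1=21  i=0=0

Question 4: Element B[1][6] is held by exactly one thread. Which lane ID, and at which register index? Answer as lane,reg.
24,1

c=6->g=6  r=1->t=0,b0=1
L=6*4+0=24  i=1=1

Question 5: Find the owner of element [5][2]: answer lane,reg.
10,1

c=2⇒gr=2  r=5⇒th=2,odd=1
L=2*4+2=10  i=1=1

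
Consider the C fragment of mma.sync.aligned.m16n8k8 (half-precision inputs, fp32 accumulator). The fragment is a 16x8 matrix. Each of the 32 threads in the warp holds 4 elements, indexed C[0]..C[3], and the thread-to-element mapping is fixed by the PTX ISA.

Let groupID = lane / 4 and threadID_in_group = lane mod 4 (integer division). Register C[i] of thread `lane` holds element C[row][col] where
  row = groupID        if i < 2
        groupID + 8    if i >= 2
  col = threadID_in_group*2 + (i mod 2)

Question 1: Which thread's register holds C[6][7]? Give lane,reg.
27,1

r: 6->gid=6,r8=0  c: 7->tid=3,i&1=1
L=6*4+3=27  i=0*2+1=1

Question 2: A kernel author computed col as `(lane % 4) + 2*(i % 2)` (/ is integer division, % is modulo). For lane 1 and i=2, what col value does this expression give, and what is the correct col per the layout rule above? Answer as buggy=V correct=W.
buggy=1 correct=2

`(lane % 4) + 2*(i % 2)`[1,2]=>1
1: grp=0,tig=1
[2] (0+8,1*2+0) = (8,2)
col: 1 vs 2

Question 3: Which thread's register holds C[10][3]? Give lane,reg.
r=10→G=2,rhi=1  c=3→T=1,p=1
L=2*4+1=9  i=1*2+1=3

9,3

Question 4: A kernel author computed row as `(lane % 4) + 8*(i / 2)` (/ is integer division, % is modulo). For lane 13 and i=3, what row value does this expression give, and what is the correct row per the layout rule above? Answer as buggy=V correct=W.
buggy=9 correct=11

`(lane % 4) + 8*(i / 2)`[13,3]->9
L=13->g=13>>2=3, t=13&3=1
[3]->row 3+8=11  col 1·2+1=3
row: 9 vs 11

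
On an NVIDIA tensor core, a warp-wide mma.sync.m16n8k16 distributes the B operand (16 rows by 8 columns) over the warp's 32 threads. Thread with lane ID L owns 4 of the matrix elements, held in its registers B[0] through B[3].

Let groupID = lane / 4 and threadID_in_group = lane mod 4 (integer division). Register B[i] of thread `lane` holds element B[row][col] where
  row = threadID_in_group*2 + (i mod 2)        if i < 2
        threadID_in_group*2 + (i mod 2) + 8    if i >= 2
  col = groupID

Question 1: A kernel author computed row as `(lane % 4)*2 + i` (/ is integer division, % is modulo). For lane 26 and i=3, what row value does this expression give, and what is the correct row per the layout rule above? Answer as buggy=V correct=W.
buggy=7 correct=13

`(lane % 4)*2 + i`[26,3]⇒7
lane 26: gr=6 (26/4), th=2 (26%4)
i=3: r=2*2+1+8=13, c=gr=6
row: 7 vs 13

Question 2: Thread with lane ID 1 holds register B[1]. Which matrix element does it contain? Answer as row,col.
3,0

1: gr=0,th=1
[1] (1*2+1+0,0) = (3,0)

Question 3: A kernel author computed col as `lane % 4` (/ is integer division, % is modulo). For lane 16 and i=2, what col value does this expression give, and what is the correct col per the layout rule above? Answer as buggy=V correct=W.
buggy=0 correct=4

`lane % 4`[16,2]=>0
16: grp=4,tig=0
[2] (0*2+0+8,4) = (8,4)
col: 0 vs 4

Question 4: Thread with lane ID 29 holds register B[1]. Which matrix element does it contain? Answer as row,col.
29: grp=7,tig=1
[1] (1*2+1+0,7) = (3,7)

3,7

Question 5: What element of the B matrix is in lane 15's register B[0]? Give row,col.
L=15→G=15>>2=3, T=15&3=3
[0]→row 3·2+0+0=6  col G=3

6,3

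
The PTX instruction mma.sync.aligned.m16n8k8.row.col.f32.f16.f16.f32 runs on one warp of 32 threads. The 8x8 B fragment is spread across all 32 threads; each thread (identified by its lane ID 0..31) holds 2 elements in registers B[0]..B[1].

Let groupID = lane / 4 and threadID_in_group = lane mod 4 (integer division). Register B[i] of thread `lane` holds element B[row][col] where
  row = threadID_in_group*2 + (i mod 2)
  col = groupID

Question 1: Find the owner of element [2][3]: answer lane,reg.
13,0

c=3→G=3  r=2→T=1,p=0
L=3*4+1=13  i=0=0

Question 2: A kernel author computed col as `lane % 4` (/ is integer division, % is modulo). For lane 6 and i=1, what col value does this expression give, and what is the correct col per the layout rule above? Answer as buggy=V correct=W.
`lane % 4`[6,1]=>2
lane 6: grp=1 (6/4), tig=2 (6%4)
i=1: r=2*2+1=5, c=grp=1
col: 2 vs 1

buggy=2 correct=1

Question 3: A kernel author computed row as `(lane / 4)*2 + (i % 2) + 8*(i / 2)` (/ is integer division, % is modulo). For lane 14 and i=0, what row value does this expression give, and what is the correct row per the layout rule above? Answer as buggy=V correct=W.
buggy=6 correct=4

`(lane / 4)*2 + (i % 2) + 8*(i / 2)`[14,0]=>6
lane 14=>14/4=3, 14 mod 4=2
i=0  r:2·2+0=>4  c:3
row: 6 vs 4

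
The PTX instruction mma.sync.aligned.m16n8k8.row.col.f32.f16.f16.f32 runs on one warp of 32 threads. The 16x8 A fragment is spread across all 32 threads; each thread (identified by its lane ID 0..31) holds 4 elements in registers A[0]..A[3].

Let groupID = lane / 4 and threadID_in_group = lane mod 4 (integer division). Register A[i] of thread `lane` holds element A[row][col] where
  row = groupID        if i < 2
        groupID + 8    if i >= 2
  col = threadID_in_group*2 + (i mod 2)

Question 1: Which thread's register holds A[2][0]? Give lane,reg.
8,0

r: 2->gid=2,r8=0  c: 0->tid=0,i&1=0
L=2*4+0=8  i=0*2+0=0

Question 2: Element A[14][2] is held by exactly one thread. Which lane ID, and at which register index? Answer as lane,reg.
r=14⇒gr=6,Rb=1  c=2⇒th=1,odd=0
L=6*4+1=25  i=1*2+0=2

25,2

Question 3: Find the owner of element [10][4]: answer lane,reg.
10,2

r=10→G=2,rhi=1  c=4→T=2,p=0
L=2*4+2=10  i=1*2+0=2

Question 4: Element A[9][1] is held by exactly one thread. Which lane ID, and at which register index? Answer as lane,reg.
4,3

r=9->g=1,rb=1  c=1->t=0,b0=1
L=1*4+0=4  i=1*2+1=3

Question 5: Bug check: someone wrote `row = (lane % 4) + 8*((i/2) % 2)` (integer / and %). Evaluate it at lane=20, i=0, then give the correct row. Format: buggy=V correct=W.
buggy=0 correct=5

`(lane % 4) + 8*((i/2) % 2)`[20,0]->0
lane 20: gid=5 (20/4), tid=0 (20%4)
i=0: r=5+0=5, c=0*2+0=0
row: 0 vs 5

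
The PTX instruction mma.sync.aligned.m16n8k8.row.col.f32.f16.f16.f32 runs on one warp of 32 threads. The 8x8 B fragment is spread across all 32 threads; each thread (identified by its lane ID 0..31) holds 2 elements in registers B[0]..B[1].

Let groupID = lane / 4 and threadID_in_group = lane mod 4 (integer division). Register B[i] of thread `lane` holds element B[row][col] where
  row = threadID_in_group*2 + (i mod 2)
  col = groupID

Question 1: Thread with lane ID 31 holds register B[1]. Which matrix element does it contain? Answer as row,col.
lane 31: G=7 (31/4), T=3 (31%4)
i=1: r=3*2+1=7, c=G=7

7,7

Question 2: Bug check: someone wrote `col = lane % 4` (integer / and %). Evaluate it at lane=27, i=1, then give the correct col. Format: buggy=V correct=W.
buggy=3 correct=6

`lane % 4`[27,1]⇒3
lane 27: gr=6 (27/4), th=3 (27%4)
i=1: r=3*2+1=7, c=gr=6
col: 3 vs 6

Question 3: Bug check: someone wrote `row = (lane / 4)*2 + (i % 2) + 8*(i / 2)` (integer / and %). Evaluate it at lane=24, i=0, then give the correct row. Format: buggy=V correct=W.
`(lane / 4)*2 + (i % 2) + 8*(i / 2)`[24,0]->12
24: gid=6,tid=0
[0] (0*2+0,6) = (0,6)
row: 12 vs 0

buggy=12 correct=0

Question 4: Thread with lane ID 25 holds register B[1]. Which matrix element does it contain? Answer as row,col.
3,6

L=25→G=25>>2=6, T=25&3=1
[1]→row 1·2+1=3  col G=6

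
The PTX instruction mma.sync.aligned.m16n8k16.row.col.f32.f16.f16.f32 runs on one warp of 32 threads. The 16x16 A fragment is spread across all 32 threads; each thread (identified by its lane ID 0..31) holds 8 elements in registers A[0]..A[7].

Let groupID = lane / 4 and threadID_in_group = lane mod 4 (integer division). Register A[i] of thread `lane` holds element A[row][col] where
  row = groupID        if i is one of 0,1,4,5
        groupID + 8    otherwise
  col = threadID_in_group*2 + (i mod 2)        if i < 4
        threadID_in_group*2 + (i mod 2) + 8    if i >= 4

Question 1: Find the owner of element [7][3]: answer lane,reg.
29,1

r=7->g=7,rb=0  c=3->cb=0,t=1,b0=1
L=7*4+1=29  i=0*4+0*2+1=1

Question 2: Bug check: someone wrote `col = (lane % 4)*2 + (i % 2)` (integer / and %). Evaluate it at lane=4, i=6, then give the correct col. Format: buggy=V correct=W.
buggy=0 correct=8

`(lane % 4)*2 + (i % 2)`[4,6]->0
4: g=1,t=0
[6] (1+8,0*2+0+8) = (9,8)
col: 0 vs 8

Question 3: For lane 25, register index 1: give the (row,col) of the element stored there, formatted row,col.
6,3

lane 25->25/4=6, 25 mod 4=1
i=1  r:6+0->6  c:2·1+1+0->3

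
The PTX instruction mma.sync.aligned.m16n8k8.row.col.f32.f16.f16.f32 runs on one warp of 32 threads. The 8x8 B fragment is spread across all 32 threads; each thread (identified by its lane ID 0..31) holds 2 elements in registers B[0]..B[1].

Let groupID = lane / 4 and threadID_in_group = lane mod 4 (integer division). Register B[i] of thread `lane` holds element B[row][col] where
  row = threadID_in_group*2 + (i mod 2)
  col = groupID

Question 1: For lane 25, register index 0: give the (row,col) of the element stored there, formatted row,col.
L=25→G=25>>2=6, T=25&3=1
[0]→row 1·2+0=2  col G=6

2,6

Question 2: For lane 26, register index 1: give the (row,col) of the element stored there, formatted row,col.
5,6

26: g=6,t=2
[1] (2*2+1,6) = (5,6)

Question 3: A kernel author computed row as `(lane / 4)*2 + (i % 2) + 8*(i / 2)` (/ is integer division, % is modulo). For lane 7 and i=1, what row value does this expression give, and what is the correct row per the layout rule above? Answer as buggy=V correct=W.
buggy=3 correct=7

`(lane / 4)*2 + (i % 2) + 8*(i / 2)`[7,1]→3
lane 7: G=1 (7/4), T=3 (7%4)
i=1: r=3*2+1=7, c=G=1
row: 3 vs 7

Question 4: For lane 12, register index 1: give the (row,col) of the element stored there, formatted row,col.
lane 12->12/4=3, 12 mod 4=0
i=1  r:2·0+1->1  c:3

1,3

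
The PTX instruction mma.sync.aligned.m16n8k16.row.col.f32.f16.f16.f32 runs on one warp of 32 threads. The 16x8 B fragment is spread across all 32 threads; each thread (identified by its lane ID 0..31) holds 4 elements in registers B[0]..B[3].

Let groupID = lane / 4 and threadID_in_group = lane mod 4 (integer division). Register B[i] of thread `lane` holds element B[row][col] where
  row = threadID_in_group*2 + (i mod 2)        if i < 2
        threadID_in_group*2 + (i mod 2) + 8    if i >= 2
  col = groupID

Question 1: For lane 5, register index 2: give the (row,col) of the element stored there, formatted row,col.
5: gid=1,tid=1
[2] (1*2+0+8,1) = (10,1)

10,1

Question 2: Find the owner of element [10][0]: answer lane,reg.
1,2

c=0→G=0  r=10→rhi=1,T=1,p=0
L=0*4+1=1  i=1*2+0=2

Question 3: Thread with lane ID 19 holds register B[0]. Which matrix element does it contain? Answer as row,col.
lane 19: gr=4 (19/4), th=3 (19%4)
i=0: r=3*2+0+0=6, c=gr=4

6,4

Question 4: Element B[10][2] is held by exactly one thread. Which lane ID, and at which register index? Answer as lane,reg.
c=2⇒gr=2  r=10⇒Rb=1,th=1,odd=0
L=2*4+1=9  i=1*2+0=2

9,2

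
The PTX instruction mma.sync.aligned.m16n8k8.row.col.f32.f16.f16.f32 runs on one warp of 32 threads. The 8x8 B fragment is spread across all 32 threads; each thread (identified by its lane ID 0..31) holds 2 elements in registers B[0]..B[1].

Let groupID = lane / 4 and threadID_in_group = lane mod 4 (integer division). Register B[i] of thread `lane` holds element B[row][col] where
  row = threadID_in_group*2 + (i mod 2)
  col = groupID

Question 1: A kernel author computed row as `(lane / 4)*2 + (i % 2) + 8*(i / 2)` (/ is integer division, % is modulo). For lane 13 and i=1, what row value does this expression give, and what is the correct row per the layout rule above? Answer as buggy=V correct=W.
buggy=7 correct=3

`(lane / 4)*2 + (i % 2) + 8*(i / 2)`[13,1]=>7
L=13=>grp=13>>2=3, tig=13&3=1
[1]=>row 1·2+1=3  col grp=3
row: 7 vs 3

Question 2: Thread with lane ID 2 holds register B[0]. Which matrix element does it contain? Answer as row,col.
2: grp=0,tig=2
[0] (2*2+0,0) = (4,0)

4,0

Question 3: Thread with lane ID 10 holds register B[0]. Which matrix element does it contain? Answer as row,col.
L=10→G=10>>2=2, T=10&3=2
[0]→row 2·2+0=4  col G=2

4,2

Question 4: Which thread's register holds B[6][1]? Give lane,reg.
7,0

c=1⇒gr=1  r=6⇒th=3,odd=0
L=1*4+3=7  i=0=0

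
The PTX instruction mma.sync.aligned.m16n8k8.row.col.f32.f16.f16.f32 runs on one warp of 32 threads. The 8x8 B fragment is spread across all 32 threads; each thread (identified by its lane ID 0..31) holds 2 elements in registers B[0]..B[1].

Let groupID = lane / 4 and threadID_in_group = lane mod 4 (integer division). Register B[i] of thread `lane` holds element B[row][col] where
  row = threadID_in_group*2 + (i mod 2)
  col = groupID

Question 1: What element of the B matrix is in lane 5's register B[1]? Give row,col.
3,1

L=5=>grp=5>>2=1, tig=5&3=1
[1]=>row 1·2+1=3  col grp=1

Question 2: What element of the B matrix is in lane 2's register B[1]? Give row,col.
L=2->g=2>>2=0, t=2&3=2
[1]->row 2·2+1=5  col g=0

5,0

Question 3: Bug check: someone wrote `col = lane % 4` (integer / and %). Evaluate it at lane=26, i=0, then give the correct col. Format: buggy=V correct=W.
`lane % 4`[26,0]→2
lane 26→26/4=6, 26 mod 4=2
i=0  r:2·2+0→4  c:6
col: 2 vs 6

buggy=2 correct=6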